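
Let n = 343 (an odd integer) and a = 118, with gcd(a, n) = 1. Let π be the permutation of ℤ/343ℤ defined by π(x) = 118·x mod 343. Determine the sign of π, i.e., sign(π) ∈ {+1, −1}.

Orbit of 300 under x↦118x: [300, 71, 146, 78, 286, 134, 34]… (length divides ord_343(118)).
Cycle type of π: 98×3 + 14×3 + 2×3 + 1; total 10 cycles.
343 − 10 = 333 transpositions; sign(π) = (−1)^333 = -1.

-1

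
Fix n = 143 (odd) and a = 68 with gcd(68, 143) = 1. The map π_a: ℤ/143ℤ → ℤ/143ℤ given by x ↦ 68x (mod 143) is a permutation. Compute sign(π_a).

Orbit of 131 under x↦68x: [131, 42, 139, 14, 94, 100, 79]… (length divides ord_143(68)).
The orbit structure of x ↦ 68x mod 143: 10 orbits of sizes [30, 30, 30, 30, 10, 3, 3, 3, 3, 1].
n − c = 143 − 10 = 133; sign = (−1)^133 = -1.

-1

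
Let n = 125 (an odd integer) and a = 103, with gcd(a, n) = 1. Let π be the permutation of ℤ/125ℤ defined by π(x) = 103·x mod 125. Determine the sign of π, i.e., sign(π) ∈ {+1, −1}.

-1

Orbit of 57 under x↦103x: [57, 121, 88, 64, 92, 101, 28]… (length divides ord_125(103)).
Cycle type of π: 100 + 20 + 4 + 1; total 4 cycles.
125 − 4 = 121 transpositions; sign(π) = (−1)^121 = -1.
Check: (103/125) = -1 by Zolotarev.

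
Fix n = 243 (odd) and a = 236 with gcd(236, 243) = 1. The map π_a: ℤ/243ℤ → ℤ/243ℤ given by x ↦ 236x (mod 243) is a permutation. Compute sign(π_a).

Start at x=118: 118 → 146 → 193 → 107 → 223 → 140 → 235 → … (one orbit).
Cycle type of π: 162 + 54 + 18 + 6 + 2 + 1; total 6 cycles.
With 6 cycles on 243 points, sign = (−1)^{243−6} = -1.
Via Zolotarev, sign(π_{236}) = (236|243) = -1.

-1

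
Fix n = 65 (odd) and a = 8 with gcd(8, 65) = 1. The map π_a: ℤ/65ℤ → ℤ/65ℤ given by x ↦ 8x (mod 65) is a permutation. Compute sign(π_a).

Orbit of 1 under x↦8x: [1, 8, 64, 57]… (length divides ord_65(8)).
Cycle lengths of π_8 on ℤ/65ℤ: [4, 4, 4, 4, 4, 4, 4, 4, 4, 4, 4, 4, 4, 4, 4, 4, 1]; 17 cycles in total.
n − c = 65 − 17 = 48; sign = (−1)^48 = +1.

+1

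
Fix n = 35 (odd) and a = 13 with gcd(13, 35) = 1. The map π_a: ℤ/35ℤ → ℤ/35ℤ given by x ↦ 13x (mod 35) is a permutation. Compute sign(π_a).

Start at x=27: 27 → 1 → 13 → 29 → 27 (one orbit).
The orbit structure of x ↦ 13x mod 35: 11 orbits of sizes [4, 4, 4, 4, 4, 4, 4, 2, 2, 2, 1].
With 11 cycles on 35 points, sign = (−1)^{35−11} = +1.

+1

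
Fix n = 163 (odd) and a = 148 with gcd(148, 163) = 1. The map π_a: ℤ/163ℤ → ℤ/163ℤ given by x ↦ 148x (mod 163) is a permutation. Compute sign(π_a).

-1

Orbit of 28 under x↦148x: [28, 69, 106, 40, 52, 35, 127]… (length divides ord_163(148)).
Decompose π into cycles: lengths [162, 1] (2 cycles, including the fixed point 0).
With 2 cycles on 163 points, sign = (−1)^{163−2} = -1.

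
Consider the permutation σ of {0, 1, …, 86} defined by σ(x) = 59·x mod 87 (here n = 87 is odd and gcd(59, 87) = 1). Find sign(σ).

Trace 59: π^k(59) = [59, 1] for k=0..1.
Cycle type of π: 2×29 + 1×29; total 58 cycles.
Σ(ℓ_i−1) = 87−58 = 29; sign = (−1)^29 = -1.

-1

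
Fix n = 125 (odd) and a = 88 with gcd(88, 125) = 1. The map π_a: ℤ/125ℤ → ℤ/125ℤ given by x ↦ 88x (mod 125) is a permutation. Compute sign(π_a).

Orbit of 62 under x↦88x: [62, 81, 3, 14, 107, 41, 108]… (length divides ord_125(88)).
The orbit structure of x ↦ 88x mod 125: 4 orbits of sizes [100, 20, 4, 1].
Σ(ℓ_i−1) = 125−4 = 121; sign = (−1)^121 = -1.

-1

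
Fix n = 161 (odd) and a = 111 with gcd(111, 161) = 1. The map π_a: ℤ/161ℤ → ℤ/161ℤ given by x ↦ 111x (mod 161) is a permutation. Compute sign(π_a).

+1

Orbit of 20 under x↦111x: [20, 127, 90, 8, 83, 36, 132]… (length divides ord_161(111)).
π_111 has 11 disjoint cycles with lengths [22, 22, 22, 22, 22, 22, 22, 2, 2, 2, 1] on {0,…,160}.
n − c = 161 − 11 = 150; sign = (−1)^150 = +1.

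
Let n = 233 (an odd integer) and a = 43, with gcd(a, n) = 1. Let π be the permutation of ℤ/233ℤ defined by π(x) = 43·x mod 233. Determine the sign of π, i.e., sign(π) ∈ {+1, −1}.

-1

Start at x=168: 168 → 1 → 43 → 218 → 54 → 225 → 122 → … (one orbit).
π_43 has 2 disjoint cycles with lengths [232, 1] on {0,…,232}.
Σ(ℓ_i−1) = 233−2 = 231; sign = (−1)^231 = -1.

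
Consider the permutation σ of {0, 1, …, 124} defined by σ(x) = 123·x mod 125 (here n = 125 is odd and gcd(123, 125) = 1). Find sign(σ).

-1

Trace 32: π^k(32) = [32, 61, 3, 119, 12, 101, 48] for k=0..6.
Cycle lengths of π_123 on ℤ/125ℤ: [100, 20, 4, 1]; 4 cycles in total.
125 − 4 = 121 transpositions; sign(π) = (−1)^121 = -1.
The Jacobi symbol (123|125) = -1 (Zolotarev) agrees.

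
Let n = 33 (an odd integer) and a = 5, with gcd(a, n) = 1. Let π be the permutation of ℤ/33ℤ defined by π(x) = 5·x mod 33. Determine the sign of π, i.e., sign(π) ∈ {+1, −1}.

Start at x=4: 4 → 20 → 1 → 5 → 25 → 26 → 31 → … (one orbit).
π_5 has 6 disjoint cycles with lengths [10, 10, 5, 5, 2, 1] on {0,…,32}.
33 − 6 = 27 transpositions; sign(π) = (−1)^27 = -1.

-1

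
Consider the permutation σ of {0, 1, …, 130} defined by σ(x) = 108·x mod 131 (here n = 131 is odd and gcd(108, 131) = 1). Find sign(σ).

+1

Start at x=43: 43 → 59 → 84 → 33 → 27 → 34 → 4 → … (one orbit).
Decompose π into cycles: lengths [65, 65, 1] (3 cycles, including the fixed point 0).
With 3 cycles on 131 points, sign = (−1)^{131−3} = +1.
Zolotarev: (108|131) = +1, matching the cycle-count sign.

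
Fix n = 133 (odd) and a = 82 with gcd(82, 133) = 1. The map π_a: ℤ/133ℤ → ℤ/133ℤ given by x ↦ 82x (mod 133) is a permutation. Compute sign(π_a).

-1

Orbit of 74 under x↦82x: [74, 83, 23, 24, 106, 47, 130]… (length divides ord_133(82)).
Decompose π into cycles: lengths [18, 18, 18, 18, 18, 18, 9, 9, 6, 1] (10 cycles, including the fixed point 0).
n − c = 133 − 10 = 123; sign = (−1)^123 = -1.
Check: (82/133) = -1 by Zolotarev.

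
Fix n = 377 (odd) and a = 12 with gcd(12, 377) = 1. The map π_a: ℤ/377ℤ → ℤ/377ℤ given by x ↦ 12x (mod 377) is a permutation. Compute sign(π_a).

Start at x=1: 1 → 12 → 144 → 220 → 1 (one orbit).
π_12 has 98 disjoint cycles with lengths [4, 4, 4, 4, 4, 4, 4, 4, 4, 4, 4, 4, 4, 4, 4, 4, 4, 4, 4, 4, 4, 4, 4, 4, 4, 4, 4, 4, 4, 4, 4, 4, 4, 4, 4, 4, 4, 4, 4, 4, 4, 4, 4, 4, 4, 4, 4, 4, 4, 4, 4, 4, 4, 4, 4, 4, 4, 4, 4, 4, 4, 4, 4, 4, 4, 4, 4, 4, 4, 4, 4, 4, 4, 4, 4, 4, 4, 4, 4, 4, 4, 4, 4, 4, 4, 4, 4, 4, 4, 4, 4, 2, 2, 2, 2, 2, 2, 1] on {0,…,376}.
Σ(ℓ_i−1) = 377−98 = 279; sign = (−1)^279 = -1.
Check: (12/377) = -1 by Zolotarev.

-1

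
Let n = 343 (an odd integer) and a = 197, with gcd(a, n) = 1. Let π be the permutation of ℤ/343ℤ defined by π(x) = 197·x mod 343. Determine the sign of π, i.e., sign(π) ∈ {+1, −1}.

Start at x=246: 246 → 99 → 295 → 148 → 1 → 197 → 50 → 246 (one orbit).
91 cycles of lengths [7, 7, 7, 7, 7, 7, 7, 7, 7, 7, 7, 7, 7, 7, 7, 7, 7, 7, 7, 7, 7, 7, 7, 7, 7, 7, 7, 7, 7, 7, 7, 7, 7, 7, 7, 7, 7, 7, 7, 7, 7, 7, 1, 1, 1, 1, 1, 1, 1, 1, 1, 1, 1, 1, 1, 1, 1, 1, 1, 1, 1, 1, 1, 1, 1, 1, 1, 1, 1, 1, 1, 1, 1, 1, 1, 1, 1, 1, 1, 1, 1, 1, 1, 1, 1, 1, 1, 1, 1, 1, 1].
With 91 cycles on 343 points, sign = (−1)^{343−91} = +1.
(197|343)_J = +1 (Zolotarev's lemma cross-check).

+1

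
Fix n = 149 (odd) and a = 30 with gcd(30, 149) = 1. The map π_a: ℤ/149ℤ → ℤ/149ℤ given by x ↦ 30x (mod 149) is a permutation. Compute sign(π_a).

+1

Trace 31: π^k(31) = [31, 36, 37, 67, 73, 104, 140] for k=0..6.
The orbit structure of x ↦ 30x mod 149: 5 orbits of sizes [37, 37, 37, 37, 1].
With 5 cycles on 149 points, sign = (−1)^{149−5} = +1.
Zolotarev: (30|149) = +1, matching the cycle-count sign.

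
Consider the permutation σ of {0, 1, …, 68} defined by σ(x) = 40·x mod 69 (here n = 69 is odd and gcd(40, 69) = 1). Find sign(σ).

-1

Orbit of 13 under x↦40x: [13, 37, 31, 67, 58, 43, 64]… (length divides ord_69(40)).
Decompose π into cycles: lengths [22, 22, 22, 1, 1, 1] (6 cycles, including the fixed point 0).
n − c = 69 − 6 = 63; sign = (−1)^63 = -1.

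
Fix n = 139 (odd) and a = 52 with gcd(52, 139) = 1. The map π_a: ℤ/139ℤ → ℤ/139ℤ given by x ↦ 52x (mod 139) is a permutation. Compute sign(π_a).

Start at x=52: 52 → 63 → 79 → 77 → 112 → 125 → 106 → … (one orbit).
The orbit structure of x ↦ 52x mod 139: 7 orbits of sizes [23, 23, 23, 23, 23, 23, 1].
Σ(ℓ_i−1) = 139−7 = 132; sign = (−1)^132 = +1.

+1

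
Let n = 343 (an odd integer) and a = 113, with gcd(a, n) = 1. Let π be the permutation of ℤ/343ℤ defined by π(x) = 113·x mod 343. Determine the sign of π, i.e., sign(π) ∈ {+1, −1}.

+1

Orbit of 141 under x↦113x: [141, 155, 22, 85, 1, 113, 78]… (length divides ord_343(113)).
Decompose π into cycles: lengths [49, 49, 49, 49, 49, 49, 7, 7, 7, 7, 7, 7, 1, 1, 1, 1, 1, 1, 1] (19 cycles, including the fixed point 0).
343 − 19 = 324 transpositions; sign(π) = (−1)^324 = +1.
Check: (113/343) = +1 by Zolotarev.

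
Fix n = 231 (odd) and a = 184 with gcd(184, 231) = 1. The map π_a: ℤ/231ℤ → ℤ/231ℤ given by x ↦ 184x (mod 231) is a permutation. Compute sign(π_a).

-1

Trace 100: π^k(100) = [100, 151, 64, 226, 4, 43, 58] for k=0..6.
Decompose π into cycles: lengths [30, 30, 30, 30, 30, 30, 10, 10, 10, 3, 3, 3, 3, 3, 3, 1, 1, 1] (18 cycles, including the fixed point 0).
18 cycles on 231: each ℓ→(−1)^(ℓ−1), product (−1)^213 = -1.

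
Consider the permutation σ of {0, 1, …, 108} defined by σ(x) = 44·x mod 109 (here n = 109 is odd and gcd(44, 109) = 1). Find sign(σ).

Trace 65: π^k(65) = [65, 26, 54, 87, 13, 27, 98] for k=0..6.
The orbit structure of x ↦ 44x mod 109: 2 orbits of sizes [108, 1].
2 cycles on 109: each ℓ→(−1)^(ℓ−1), product (−1)^107 = -1.
Check: (44/109) = -1 by Zolotarev.

-1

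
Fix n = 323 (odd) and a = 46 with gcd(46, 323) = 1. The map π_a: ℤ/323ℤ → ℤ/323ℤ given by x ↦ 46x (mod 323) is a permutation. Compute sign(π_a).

+1

Trace 77: π^k(77) = [77, 312, 140, 303, 49, 316, 1] for k=0..6.
11 cycles of lengths [48, 48, 48, 48, 48, 48, 16, 6, 6, 6, 1].
With 11 cycles on 323 points, sign = (−1)^{323−11} = +1.
Zolotarev: (46|323) = +1, matching the cycle-count sign.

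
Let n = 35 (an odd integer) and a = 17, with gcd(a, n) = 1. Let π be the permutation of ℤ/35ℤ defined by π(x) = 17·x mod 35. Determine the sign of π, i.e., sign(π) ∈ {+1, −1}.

+1

Start at x=33: 33 → 1 → 17 → 9 → 13 → 11 → 12 → … (one orbit).
Decompose π into cycles: lengths [12, 12, 6, 4, 1] (5 cycles, including the fixed point 0).
35 − 5 = 30 transpositions; sign(π) = (−1)^30 = +1.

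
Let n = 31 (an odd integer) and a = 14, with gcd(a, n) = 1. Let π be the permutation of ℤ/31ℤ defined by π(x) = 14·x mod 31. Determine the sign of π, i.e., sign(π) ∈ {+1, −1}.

+1

Start at x=19: 19 → 18 → 4 → 25 → 9 → 2 → 28 → … (one orbit).
π_14 has 3 disjoint cycles with lengths [15, 15, 1] on {0,…,30}.
3 cycles on 31: each ℓ→(−1)^(ℓ−1), product (−1)^28 = +1.
The Jacobi symbol (14|31) = +1 (Zolotarev) agrees.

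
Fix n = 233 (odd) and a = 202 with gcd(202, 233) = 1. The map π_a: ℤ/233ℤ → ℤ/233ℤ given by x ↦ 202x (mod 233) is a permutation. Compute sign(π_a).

Start at x=129: 129 → 195 → 13 → 63 → 144 → 196 → 215 → … (one orbit).
3 cycles of lengths [116, 116, 1].
With 3 cycles on 233 points, sign = (−1)^{233−3} = +1.

+1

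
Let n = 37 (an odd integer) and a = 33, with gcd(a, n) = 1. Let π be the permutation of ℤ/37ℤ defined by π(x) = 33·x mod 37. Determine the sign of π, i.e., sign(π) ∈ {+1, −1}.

+1

Orbit of 34 under x↦33x: [34, 12, 26, 7, 9, 1, 33]… (length divides ord_37(33)).
Cycle type of π: 9×4 + 1; total 5 cycles.
5 cycles on 37: each ℓ→(−1)^(ℓ−1), product (−1)^32 = +1.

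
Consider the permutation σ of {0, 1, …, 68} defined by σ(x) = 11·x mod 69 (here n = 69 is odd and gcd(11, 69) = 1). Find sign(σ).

Start at x=25: 25 → 68 → 58 → 17 → 49 → 56 → 64 → … (one orbit).
Cycle type of π: 22×3 + 2 + 1; total 5 cycles.
Σ(ℓ_i−1) = 69−5 = 64; sign = (−1)^64 = +1.
Check: (11/69) = +1 by Zolotarev.

+1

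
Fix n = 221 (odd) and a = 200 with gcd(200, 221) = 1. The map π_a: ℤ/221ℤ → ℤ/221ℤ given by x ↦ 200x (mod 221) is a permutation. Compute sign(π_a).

-1

Start at x=21: 21 → 1 → 200 → 220 → 21 (one orbit).
56 cycles of lengths [4, 4, 4, 4, 4, 4, 4, 4, 4, 4, 4, 4, 4, 4, 4, 4, 4, 4, 4, 4, 4, 4, 4, 4, 4, 4, 4, 4, 4, 4, 4, 4, 4, 4, 4, 4, 4, 4, 4, 4, 4, 4, 4, 4, 4, 4, 4, 4, 4, 4, 4, 4, 4, 4, 4, 1].
56 cycles on 221: each ℓ→(−1)^(ℓ−1), product (−1)^165 = -1.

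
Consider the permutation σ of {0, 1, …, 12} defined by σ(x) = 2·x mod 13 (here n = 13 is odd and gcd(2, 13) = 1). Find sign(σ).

-1

Orbit of 1 under x↦2x: [1, 2, 4, 8, 3, 6, 12]… (length divides ord_13(2)).
Cycle lengths of π_2 on ℤ/13ℤ: [12, 1]; 2 cycles in total.
Σ(ℓ_i−1) = 13−2 = 11; sign = (−1)^11 = -1.
The Jacobi symbol (2|13) = -1 (Zolotarev) agrees.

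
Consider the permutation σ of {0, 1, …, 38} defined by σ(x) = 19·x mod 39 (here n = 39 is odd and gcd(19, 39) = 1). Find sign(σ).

-1

Start at x=7: 7 → 16 → 31 → 4 → 37 → 1 → 19 → … (one orbit).
The orbit structure of x ↦ 19x mod 39: 6 orbits of sizes [12, 12, 12, 1, 1, 1].
6 cycles on 39: each ℓ→(−1)^(ℓ−1), product (−1)^33 = -1.
Via Zolotarev, sign(π_{19}) = (19|39) = -1.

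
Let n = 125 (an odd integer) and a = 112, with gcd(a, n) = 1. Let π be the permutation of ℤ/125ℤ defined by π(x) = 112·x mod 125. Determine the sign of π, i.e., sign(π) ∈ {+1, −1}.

-1

Start at x=28: 28 → 11 → 107 → 109 → 83 → 46 → 27 → … (one orbit).
4 cycles of lengths [100, 20, 4, 1].
Σ(ℓ_i−1) = 125−4 = 121; sign = (−1)^121 = -1.
Check: (112/125) = -1 by Zolotarev.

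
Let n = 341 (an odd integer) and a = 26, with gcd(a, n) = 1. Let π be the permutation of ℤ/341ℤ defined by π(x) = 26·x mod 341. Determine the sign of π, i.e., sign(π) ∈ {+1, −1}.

-1

Orbit of 278 under x↦26x: [278, 67, 37, 280, 119, 25, 309]… (length divides ord_341(26)).
18 cycles of lengths [30, 30, 30, 30, 30, 30, 30, 30, 30, 30, 6, 6, 6, 6, 6, 5, 5, 1].
18 cycles on 341: each ℓ→(−1)^(ℓ−1), product (−1)^323 = -1.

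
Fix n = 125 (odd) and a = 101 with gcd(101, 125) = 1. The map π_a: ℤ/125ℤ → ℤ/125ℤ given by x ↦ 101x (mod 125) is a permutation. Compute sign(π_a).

+1

Trace 1: π^k(1) = [1, 101, 76, 51, 26] for k=0..4.
The orbit structure of x ↦ 101x mod 125: 45 orbits of sizes [5, 5, 5, 5, 5, 5, 5, 5, 5, 5, 5, 5, 5, 5, 5, 5, 5, 5, 5, 5, 1, 1, 1, 1, 1, 1, 1, 1, 1, 1, 1, 1, 1, 1, 1, 1, 1, 1, 1, 1, 1, 1, 1, 1, 1].
45 cycles on 125: each ℓ→(−1)^(ℓ−1), product (−1)^80 = +1.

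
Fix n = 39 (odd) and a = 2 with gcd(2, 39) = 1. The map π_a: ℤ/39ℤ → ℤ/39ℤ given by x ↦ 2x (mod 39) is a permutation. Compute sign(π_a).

+1

Trace 4: π^k(4) = [4, 8, 16, 32, 25, 11, 22] for k=0..6.
π_2 has 5 disjoint cycles with lengths [12, 12, 12, 2, 1] on {0,…,38}.
39 − 5 = 34 transpositions; sign(π) = (−1)^34 = +1.
Via Zolotarev, sign(π_{2}) = (2|39) = +1.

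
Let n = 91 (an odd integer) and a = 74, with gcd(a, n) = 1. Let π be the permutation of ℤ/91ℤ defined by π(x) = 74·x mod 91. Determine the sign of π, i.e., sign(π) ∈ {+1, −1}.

Start at x=16: 16 → 1 → 74 → 16 (one orbit).
Decompose π into cycles: lengths [3, 3, 3, 3, 3, 3, 3, 3, 3, 3, 3, 3, 3, 3, 3, 3, 3, 3, 3, 3, 3, 3, 3, 3, 3, 3, 3, 3, 3, 3, 1] (31 cycles, including the fixed point 0).
91 − 31 = 60 transpositions; sign(π) = (−1)^60 = +1.

+1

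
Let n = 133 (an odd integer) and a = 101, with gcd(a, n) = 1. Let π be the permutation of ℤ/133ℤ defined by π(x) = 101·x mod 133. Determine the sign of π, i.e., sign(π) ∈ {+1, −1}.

-1

Trace 4: π^k(4) = [4, 5, 106, 66, 16, 20, 25] for k=0..6.
Decompose π into cycles: lengths [18, 18, 18, 18, 18, 18, 9, 9, 6, 1] (10 cycles, including the fixed point 0).
10 cycles on 133: each ℓ→(−1)^(ℓ−1), product (−1)^123 = -1.
Check: (101/133) = -1 by Zolotarev.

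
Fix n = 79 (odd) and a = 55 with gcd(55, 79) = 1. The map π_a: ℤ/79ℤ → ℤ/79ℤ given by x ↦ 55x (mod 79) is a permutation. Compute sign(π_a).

Trace 1: π^k(1) = [1, 55, 23] for k=0..2.
Cycle type of π: 3×26 + 1; total 27 cycles.
sign(π) = (−1)^{n − #cycles} = (−1)^{79−27} = (−1)^52 = +1.
Check: (55/79) = +1 by Zolotarev.

+1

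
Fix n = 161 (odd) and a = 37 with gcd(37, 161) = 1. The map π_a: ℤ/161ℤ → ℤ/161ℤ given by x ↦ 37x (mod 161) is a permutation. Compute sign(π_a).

Trace 121: π^k(121) = [121, 130, 141, 65, 151, 113, 156] for k=0..6.
Cycle type of π: 66×2 + 22 + 3×2 + 1; total 6 cycles.
n − c = 161 − 6 = 155; sign = (−1)^155 = -1.
Via Zolotarev, sign(π_{37}) = (37|161) = -1.

-1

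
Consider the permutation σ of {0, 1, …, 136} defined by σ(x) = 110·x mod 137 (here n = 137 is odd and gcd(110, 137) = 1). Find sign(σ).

Orbit of 88 under x↦110x: [88, 90, 36, 124, 77, 113, 100]… (length divides ord_137(110)).
π_110 has 2 disjoint cycles with lengths [136, 1] on {0,…,136}.
n − c = 137 − 2 = 135; sign = (−1)^135 = -1.

-1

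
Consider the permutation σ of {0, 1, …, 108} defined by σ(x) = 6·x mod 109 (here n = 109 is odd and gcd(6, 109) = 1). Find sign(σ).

Orbit of 17 under x↦6x: [17, 102, 67, 75, 14, 84, 68]… (length divides ord_109(6)).
2 cycles of lengths [108, 1].
Σ(ℓ_i−1) = 109−2 = 107; sign = (−1)^107 = -1.
Via Zolotarev, sign(π_{6}) = (6|109) = -1.

-1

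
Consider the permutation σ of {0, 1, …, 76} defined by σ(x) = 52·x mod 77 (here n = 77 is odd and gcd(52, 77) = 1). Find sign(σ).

+1

Start at x=19: 19 → 64 → 17 → 37 → 76 → 25 → 68 → … (one orbit).
The orbit structure of x ↦ 52x mod 77: 5 orbits of sizes [30, 30, 10, 6, 1].
n − c = 77 − 5 = 72; sign = (−1)^72 = +1.
Zolotarev: (52|77) = +1, matching the cycle-count sign.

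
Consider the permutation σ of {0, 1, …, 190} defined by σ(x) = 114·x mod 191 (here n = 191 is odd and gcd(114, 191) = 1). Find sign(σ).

Start at x=100: 100 → 131 → 36 → 93 → 97 → 171 → 12 → … (one orbit).
Decompose π into cycles: lengths [190, 1] (2 cycles, including the fixed point 0).
Σ(ℓ_i−1) = 191−2 = 189; sign = (−1)^189 = -1.

-1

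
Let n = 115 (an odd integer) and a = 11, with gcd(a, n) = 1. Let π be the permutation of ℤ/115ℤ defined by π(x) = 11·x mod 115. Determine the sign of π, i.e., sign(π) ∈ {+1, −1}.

-1

Orbit of 86 under x↦11x: [86, 26, 56, 41, 106, 16, 61]… (length divides ord_115(11)).
Cycle lengths of π_11 on ℤ/115ℤ: [22, 22, 22, 22, 22, 1, 1, 1, 1, 1]; 10 cycles in total.
With 10 cycles on 115 points, sign = (−1)^{115−10} = -1.
The Jacobi symbol (11|115) = -1 (Zolotarev) agrees.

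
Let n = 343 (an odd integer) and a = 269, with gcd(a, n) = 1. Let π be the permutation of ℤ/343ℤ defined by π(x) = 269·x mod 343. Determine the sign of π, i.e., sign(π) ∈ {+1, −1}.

Trace 44: π^k(44) = [44, 174, 158, 313, 162, 17, 114] for k=0..6.
Decompose π into cycles: lengths [294, 42, 6, 1] (4 cycles, including the fixed point 0).
sign(π) = (−1)^{n − #cycles} = (−1)^{343−4} = (−1)^339 = -1.
Via Zolotarev, sign(π_{269}) = (269|343) = -1.

-1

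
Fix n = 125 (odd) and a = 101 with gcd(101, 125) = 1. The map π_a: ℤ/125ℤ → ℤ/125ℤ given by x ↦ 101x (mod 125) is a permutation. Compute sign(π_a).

Start at x=1: 1 → 101 → 76 → 51 → 26 → 1 (one orbit).
Cycle type of π: 5×20 + 1×25; total 45 cycles.
Σ(ℓ_i−1) = 125−45 = 80; sign = (−1)^80 = +1.

+1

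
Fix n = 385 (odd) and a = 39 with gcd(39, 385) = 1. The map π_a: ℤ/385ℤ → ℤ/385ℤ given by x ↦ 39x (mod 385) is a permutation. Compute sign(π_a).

-1

Start at x=36: 36 → 249 → 86 → 274 → 291 → 184 → 246 → … (one orbit).
24 cycles of lengths [30, 30, 30, 30, 30, 30, 30, 30, 30, 30, 10, 10, 10, 10, 10, 6, 6, 6, 6, 3, 3, 2, 2, 1].
Σ(ℓ_i−1) = 385−24 = 361; sign = (−1)^361 = -1.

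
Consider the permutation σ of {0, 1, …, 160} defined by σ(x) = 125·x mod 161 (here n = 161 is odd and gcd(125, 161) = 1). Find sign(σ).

+1

Trace 8: π^k(8) = [8, 34, 64, 111, 29, 83, 71] for k=0..6.
The orbit structure of x ↦ 125x mod 161: 11 orbits of sizes [22, 22, 22, 22, 22, 22, 22, 2, 2, 2, 1].
11 cycles on 161: each ℓ→(−1)^(ℓ−1), product (−1)^150 = +1.
The Jacobi symbol (125|161) = +1 (Zolotarev) agrees.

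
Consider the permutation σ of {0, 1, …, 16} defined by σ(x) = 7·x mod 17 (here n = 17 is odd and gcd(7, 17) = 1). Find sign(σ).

-1

Start at x=10: 10 → 2 → 14 → 13 → 6 → 8 → 5 → … (one orbit).
Decompose π into cycles: lengths [16, 1] (2 cycles, including the fixed point 0).
n − c = 17 − 2 = 15; sign = (−1)^15 = -1.
Check: (7/17) = -1 by Zolotarev.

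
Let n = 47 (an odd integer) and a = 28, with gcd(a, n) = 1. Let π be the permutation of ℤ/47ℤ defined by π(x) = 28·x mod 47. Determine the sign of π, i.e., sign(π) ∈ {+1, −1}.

+1

Trace 3: π^k(3) = [3, 37, 2, 9, 17, 6, 27] for k=0..6.
Decompose π into cycles: lengths [23, 23, 1] (3 cycles, including the fixed point 0).
n − c = 47 − 3 = 44; sign = (−1)^44 = +1.
Zolotarev: (28|47) = +1, matching the cycle-count sign.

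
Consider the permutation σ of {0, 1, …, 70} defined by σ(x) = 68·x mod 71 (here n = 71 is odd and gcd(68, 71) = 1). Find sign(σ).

Orbit of 16 under x↦68x: [16, 23, 2, 65, 18, 17, 20]… (length divides ord_71(68)).
Cycle lengths of π_68 on ℤ/71ℤ: [70, 1]; 2 cycles in total.
sign(π) = (−1)^{n − #cycles} = (−1)^{71−2} = (−1)^69 = -1.

-1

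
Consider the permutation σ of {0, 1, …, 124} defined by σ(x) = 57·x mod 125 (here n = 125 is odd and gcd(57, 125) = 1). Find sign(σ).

Trace 57: π^k(57) = [57, 124, 68, 1] for k=0..3.
32 cycles of lengths [4, 4, 4, 4, 4, 4, 4, 4, 4, 4, 4, 4, 4, 4, 4, 4, 4, 4, 4, 4, 4, 4, 4, 4, 4, 4, 4, 4, 4, 4, 4, 1].
Σ(ℓ_i−1) = 125−32 = 93; sign = (−1)^93 = -1.

-1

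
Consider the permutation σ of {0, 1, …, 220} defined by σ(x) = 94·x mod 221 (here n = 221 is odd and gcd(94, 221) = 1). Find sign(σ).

+1

Orbit of 191 under x↦94x: [191, 53, 120, 9, 183, 185, 152]… (length divides ord_221(94)).
π_94 has 15 disjoint cycles with lengths [24, 24, 24, 24, 24, 24, 24, 24, 8, 8, 3, 3, 3, 3, 1] on {0,…,220}.
n − c = 221 − 15 = 206; sign = (−1)^206 = +1.
Zolotarev: (94|221) = +1, matching the cycle-count sign.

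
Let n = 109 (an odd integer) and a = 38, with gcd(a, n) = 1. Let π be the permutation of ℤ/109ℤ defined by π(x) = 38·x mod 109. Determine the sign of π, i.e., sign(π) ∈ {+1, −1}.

+1

Trace 38: π^k(38) = [38, 27, 45, 75, 16, 63, 105] for k=0..6.
Decompose π into cycles: lengths [9, 9, 9, 9, 9, 9, 9, 9, 9, 9, 9, 9, 1] (13 cycles, including the fixed point 0).
n − c = 109 − 13 = 96; sign = (−1)^96 = +1.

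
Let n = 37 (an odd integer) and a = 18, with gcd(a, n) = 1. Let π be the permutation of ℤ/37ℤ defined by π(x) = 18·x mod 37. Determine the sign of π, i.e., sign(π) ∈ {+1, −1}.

Start at x=30: 30 → 22 → 26 → 24 → 25 → 6 → 34 → … (one orbit).
Cycle lengths of π_18 on ℤ/37ℤ: [36, 1]; 2 cycles in total.
With 2 cycles on 37 points, sign = (−1)^{37−2} = -1.

-1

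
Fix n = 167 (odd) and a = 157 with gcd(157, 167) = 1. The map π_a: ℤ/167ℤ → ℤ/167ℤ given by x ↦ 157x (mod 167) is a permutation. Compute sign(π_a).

Orbit of 48 under x↦157x: [48, 21, 124, 96, 42, 81, 25]… (length divides ord_167(157)).
Decompose π into cycles: lengths [83, 83, 1] (3 cycles, including the fixed point 0).
167 − 3 = 164 transpositions; sign(π) = (−1)^164 = +1.

+1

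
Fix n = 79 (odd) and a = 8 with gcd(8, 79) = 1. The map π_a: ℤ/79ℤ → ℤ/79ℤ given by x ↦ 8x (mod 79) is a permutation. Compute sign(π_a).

Orbit of 65 under x↦8x: [65, 46, 52, 21, 10, 1, 8]… (length divides ord_79(8)).
π_8 has 7 disjoint cycles with lengths [13, 13, 13, 13, 13, 13, 1] on {0,…,78}.
79 − 7 = 72 transpositions; sign(π) = (−1)^72 = +1.
Zolotarev: (8|79) = +1, matching the cycle-count sign.

+1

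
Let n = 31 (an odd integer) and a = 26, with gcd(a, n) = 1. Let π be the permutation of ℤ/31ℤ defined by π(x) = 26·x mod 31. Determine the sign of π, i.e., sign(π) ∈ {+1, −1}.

-1

Orbit of 6 under x↦26x: [6, 1, 26, 25, 30, 5]… (length divides ord_31(26)).
π_26 has 6 disjoint cycles with lengths [6, 6, 6, 6, 6, 1] on {0,…,30}.
n − c = 31 − 6 = 25; sign = (−1)^25 = -1.
Via Zolotarev, sign(π_{26}) = (26|31) = -1.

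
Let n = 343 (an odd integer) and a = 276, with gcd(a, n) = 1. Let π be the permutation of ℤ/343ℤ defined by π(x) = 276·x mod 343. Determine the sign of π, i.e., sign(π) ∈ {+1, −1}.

Start at x=19: 19 → 99 → 227 → 226 → 293 → 263 → 215 → … (one orbit).
Cycle lengths of π_276 on ℤ/343ℤ: [42, 42, 42, 42, 42, 42, 42, 6, 6, 6, 6, 6, 6, 6, 6, 1]; 16 cycles in total.
n − c = 343 − 16 = 327; sign = (−1)^327 = -1.
Zolotarev: (276|343) = -1, matching the cycle-count sign.

-1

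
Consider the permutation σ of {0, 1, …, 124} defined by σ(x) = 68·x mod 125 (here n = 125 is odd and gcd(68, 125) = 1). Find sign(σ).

Orbit of 68 under x↦68x: [68, 124, 57, 1]… (length divides ord_125(68)).
Cycle lengths of π_68 on ℤ/125ℤ: [4, 4, 4, 4, 4, 4, 4, 4, 4, 4, 4, 4, 4, 4, 4, 4, 4, 4, 4, 4, 4, 4, 4, 4, 4, 4, 4, 4, 4, 4, 4, 1]; 32 cycles in total.
sign(π) = (−1)^{n − #cycles} = (−1)^{125−32} = (−1)^93 = -1.

-1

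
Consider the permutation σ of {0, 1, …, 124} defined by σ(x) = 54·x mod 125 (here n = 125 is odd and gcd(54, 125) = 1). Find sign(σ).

+1

Trace 106: π^k(106) = [106, 99, 96, 59, 61, 44, 1] for k=0..6.
Decompose π into cycles: lengths [50, 50, 10, 10, 2, 2, 1] (7 cycles, including the fixed point 0).
n − c = 125 − 7 = 118; sign = (−1)^118 = +1.
Via Zolotarev, sign(π_{54}) = (54|125) = +1.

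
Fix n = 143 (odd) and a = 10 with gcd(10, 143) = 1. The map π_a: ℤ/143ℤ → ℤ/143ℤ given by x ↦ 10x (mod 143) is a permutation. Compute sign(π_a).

-1

Trace 43: π^k(43) = [43, 1, 10, 100, 142, 133] for k=0..5.
π_10 has 28 disjoint cycles with lengths [6, 6, 6, 6, 6, 6, 6, 6, 6, 6, 6, 6, 6, 6, 6, 6, 6, 6, 6, 6, 6, 6, 2, 2, 2, 2, 2, 1] on {0,…,142}.
With 28 cycles on 143 points, sign = (−1)^{143−28} = -1.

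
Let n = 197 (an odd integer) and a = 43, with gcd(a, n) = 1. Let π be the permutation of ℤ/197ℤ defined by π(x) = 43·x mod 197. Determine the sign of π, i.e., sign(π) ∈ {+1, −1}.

+1

Start at x=136: 136 → 135 → 92 → 16 → 97 → 34 → 83 → … (one orbit).
3 cycles of lengths [98, 98, 1].
sign(π) = (−1)^{n − #cycles} = (−1)^{197−3} = (−1)^194 = +1.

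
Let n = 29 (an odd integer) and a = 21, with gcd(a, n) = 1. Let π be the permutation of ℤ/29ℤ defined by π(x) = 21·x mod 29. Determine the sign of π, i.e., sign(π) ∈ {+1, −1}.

Orbit of 22 under x↦21x: [22, 27, 16, 17, 9, 15, 25]… (length divides ord_29(21)).
Decompose π into cycles: lengths [28, 1] (2 cycles, including the fixed point 0).
With 2 cycles on 29 points, sign = (−1)^{29−2} = -1.
Via Zolotarev, sign(π_{21}) = (21|29) = -1.

-1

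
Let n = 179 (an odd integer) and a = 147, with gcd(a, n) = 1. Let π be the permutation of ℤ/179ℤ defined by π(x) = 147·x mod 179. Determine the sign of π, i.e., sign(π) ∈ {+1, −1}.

+1

Orbit of 47 under x↦147x: [47, 107, 156, 20, 76, 74, 138]… (length divides ord_179(147)).
3 cycles of lengths [89, 89, 1].
3 cycles on 179: each ℓ→(−1)^(ℓ−1), product (−1)^176 = +1.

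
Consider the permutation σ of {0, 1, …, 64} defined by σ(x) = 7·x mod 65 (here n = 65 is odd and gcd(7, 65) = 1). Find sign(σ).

Start at x=64: 64 → 58 → 16 → 47 → 4 → 28 → 1 → … (one orbit).
Decompose π into cycles: lengths [12, 12, 12, 12, 12, 4, 1] (7 cycles, including the fixed point 0).
65 − 7 = 58 transpositions; sign(π) = (−1)^58 = +1.
Check: (7/65) = +1 by Zolotarev.

+1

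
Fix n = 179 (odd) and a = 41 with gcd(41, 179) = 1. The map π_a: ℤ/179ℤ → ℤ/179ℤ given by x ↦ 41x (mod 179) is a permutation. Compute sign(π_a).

Orbit of 111 under x↦41x: [111, 76, 73, 129, 98, 80, 58]… (length divides ord_179(41)).
The orbit structure of x ↦ 41x mod 179: 2 orbits of sizes [178, 1].
With 2 cycles on 179 points, sign = (−1)^{179−2} = -1.
Via Zolotarev, sign(π_{41}) = (41|179) = -1.

-1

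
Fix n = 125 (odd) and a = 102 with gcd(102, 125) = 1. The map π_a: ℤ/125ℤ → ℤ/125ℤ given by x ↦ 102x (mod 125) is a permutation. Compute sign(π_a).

Start at x=111: 111 → 72 → 94 → 88 → 101 → 52 → 54 → … (one orbit).
The orbit structure of x ↦ 102x mod 125: 4 orbits of sizes [100, 20, 4, 1].
4 cycles on 125: each ℓ→(−1)^(ℓ−1), product (−1)^121 = -1.
Check: (102/125) = -1 by Zolotarev.

-1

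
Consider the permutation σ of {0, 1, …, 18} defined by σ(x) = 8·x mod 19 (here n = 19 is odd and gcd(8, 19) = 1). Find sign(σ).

-1

Start at x=7: 7 → 18 → 11 → 12 → 1 → 8 → 7 (one orbit).
π_8 has 4 disjoint cycles with lengths [6, 6, 6, 1] on {0,…,18}.
n − c = 19 − 4 = 15; sign = (−1)^15 = -1.
The Jacobi symbol (8|19) = -1 (Zolotarev) agrees.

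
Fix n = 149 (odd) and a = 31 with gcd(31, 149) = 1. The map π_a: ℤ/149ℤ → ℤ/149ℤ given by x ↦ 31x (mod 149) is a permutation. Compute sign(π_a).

+1

Start at x=107: 107 → 39 → 17 → 80 → 96 → 145 → 25 → … (one orbit).
5 cycles of lengths [37, 37, 37, 37, 1].
149 − 5 = 144 transpositions; sign(π) = (−1)^144 = +1.
(31|149)_J = +1 (Zolotarev's lemma cross-check).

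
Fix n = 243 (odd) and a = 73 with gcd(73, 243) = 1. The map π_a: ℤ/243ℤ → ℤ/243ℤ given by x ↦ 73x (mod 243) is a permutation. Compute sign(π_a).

Trace 46: π^k(46) = [46, 199, 190, 19, 172, 163, 235] for k=0..6.
Cycle type of π: 27×6 + 9×6 + 3×6 + 1×9; total 27 cycles.
sign(π) = (−1)^{n − #cycles} = (−1)^{243−27} = (−1)^216 = +1.
The Jacobi symbol (73|243) = +1 (Zolotarev) agrees.

+1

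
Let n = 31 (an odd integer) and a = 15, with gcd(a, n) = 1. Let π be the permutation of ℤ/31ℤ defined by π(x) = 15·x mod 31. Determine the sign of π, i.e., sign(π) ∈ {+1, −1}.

Start at x=23: 23 → 4 → 29 → 1 → 15 → 8 → 27 → … (one orbit).
Cycle lengths of π_15 on ℤ/31ℤ: [10, 10, 10, 1]; 4 cycles in total.
Σ(ℓ_i−1) = 31−4 = 27; sign = (−1)^27 = -1.
The Jacobi symbol (15|31) = -1 (Zolotarev) agrees.

-1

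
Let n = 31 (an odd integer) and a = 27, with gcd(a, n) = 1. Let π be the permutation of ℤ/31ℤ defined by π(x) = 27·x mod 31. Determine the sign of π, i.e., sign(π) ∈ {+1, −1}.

-1

Trace 8: π^k(8) = [8, 30, 4, 15, 2, 23, 1] for k=0..6.
Cycle type of π: 10×3 + 1; total 4 cycles.
4 cycles on 31: each ℓ→(−1)^(ℓ−1), product (−1)^27 = -1.
Check: (27/31) = -1 by Zolotarev.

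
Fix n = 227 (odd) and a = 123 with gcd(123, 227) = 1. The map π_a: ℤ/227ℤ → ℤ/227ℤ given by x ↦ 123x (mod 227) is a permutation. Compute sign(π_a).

Start at x=86: 86 → 136 → 157 → 16 → 152 → 82 → 98 → … (one orbit).
The orbit structure of x ↦ 123x mod 227: 2 orbits of sizes [226, 1].
227 − 2 = 225 transpositions; sign(π) = (−1)^225 = -1.
Check: (123/227) = -1 by Zolotarev.

-1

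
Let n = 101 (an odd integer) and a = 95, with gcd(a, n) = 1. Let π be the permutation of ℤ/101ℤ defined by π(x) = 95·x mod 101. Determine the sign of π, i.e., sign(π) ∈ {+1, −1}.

+1

Orbit of 1 under x↦95x: [1, 95, 36, 87, 84]… (length divides ord_101(95)).
Decompose π into cycles: lengths [5, 5, 5, 5, 5, 5, 5, 5, 5, 5, 5, 5, 5, 5, 5, 5, 5, 5, 5, 5, 1] (21 cycles, including the fixed point 0).
sign(π) = (−1)^{n − #cycles} = (−1)^{101−21} = (−1)^80 = +1.
Check: (95/101) = +1 by Zolotarev.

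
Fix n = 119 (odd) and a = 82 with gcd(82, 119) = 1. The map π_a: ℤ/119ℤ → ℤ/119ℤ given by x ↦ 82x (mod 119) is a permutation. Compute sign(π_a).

Trace 2: π^k(2) = [2, 45, 1, 82, 60, 41, 30] for k=0..6.
π_82 has 5 disjoint cycles with lengths [48, 48, 16, 6, 1] on {0,…,118}.
119 − 5 = 114 transpositions; sign(π) = (−1)^114 = +1.

+1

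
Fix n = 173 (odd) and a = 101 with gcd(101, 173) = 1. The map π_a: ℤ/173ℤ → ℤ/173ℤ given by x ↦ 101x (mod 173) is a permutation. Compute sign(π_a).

Orbit of 166 under x↦101x: [166, 158, 42, 90, 94, 152, 128]… (length divides ord_173(101)).
π_101 has 2 disjoint cycles with lengths [172, 1] on {0,…,172}.
n − c = 173 − 2 = 171; sign = (−1)^171 = -1.
The Jacobi symbol (101|173) = -1 (Zolotarev) agrees.

-1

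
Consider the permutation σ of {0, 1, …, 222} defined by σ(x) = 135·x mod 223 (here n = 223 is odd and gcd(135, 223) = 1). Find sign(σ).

+1

Start at x=148: 148 → 133 → 115 → 138 → 121 → 56 → 201 → … (one orbit).
The orbit structure of x ↦ 135x mod 223: 3 orbits of sizes [111, 111, 1].
n − c = 223 − 3 = 220; sign = (−1)^220 = +1.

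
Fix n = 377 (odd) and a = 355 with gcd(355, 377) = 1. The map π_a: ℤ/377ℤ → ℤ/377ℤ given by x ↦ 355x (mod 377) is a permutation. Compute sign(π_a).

Orbit of 107 under x↦355x: [107, 285, 139, 335, 170, 30, 94]… (length divides ord_377(355)).
The orbit structure of x ↦ 355x mod 377: 15 orbits of sizes [42, 42, 42, 42, 42, 42, 42, 42, 7, 7, 7, 7, 6, 6, 1].
With 15 cycles on 377 points, sign = (−1)^{377−15} = +1.

+1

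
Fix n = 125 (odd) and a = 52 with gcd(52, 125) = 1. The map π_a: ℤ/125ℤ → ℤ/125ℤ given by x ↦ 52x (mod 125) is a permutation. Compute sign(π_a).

-1

Trace 67: π^k(67) = [67, 109, 43, 111, 22, 19, 113] for k=0..6.
Cycle lengths of π_52 on ℤ/125ℤ: [100, 20, 4, 1]; 4 cycles in total.
With 4 cycles on 125 points, sign = (−1)^{125−4} = -1.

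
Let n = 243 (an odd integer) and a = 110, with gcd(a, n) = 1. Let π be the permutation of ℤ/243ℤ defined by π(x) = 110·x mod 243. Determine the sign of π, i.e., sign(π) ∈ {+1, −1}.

-1

Trace 106: π^k(106) = [106, 239, 46, 200, 130, 206, 61] for k=0..6.
Cycle lengths of π_110 on ℤ/243ℤ: [162, 54, 18, 6, 2, 1]; 6 cycles in total.
243 − 6 = 237 transpositions; sign(π) = (−1)^237 = -1.
Check: (110/243) = -1 by Zolotarev.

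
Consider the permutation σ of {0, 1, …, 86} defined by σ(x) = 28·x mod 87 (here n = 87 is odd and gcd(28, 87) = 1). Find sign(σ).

Orbit of 1 under x↦28x: [1, 28]… (length divides ord_87(28)).
The orbit structure of x ↦ 28x mod 87: 45 orbits of sizes [2, 2, 2, 2, 2, 2, 2, 2, 2, 2, 2, 2, 2, 2, 2, 2, 2, 2, 2, 2, 2, 2, 2, 2, 2, 2, 2, 2, 2, 2, 2, 2, 2, 2, 2, 2, 2, 2, 2, 2, 2, 2, 1, 1, 1].
Σ(ℓ_i−1) = 87−45 = 42; sign = (−1)^42 = +1.

+1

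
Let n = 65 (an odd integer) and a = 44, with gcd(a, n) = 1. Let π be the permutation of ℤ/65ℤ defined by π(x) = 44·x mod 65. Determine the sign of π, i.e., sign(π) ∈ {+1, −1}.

Orbit of 44 under x↦44x: [44, 51, 34, 1]… (length divides ord_65(44)).
The orbit structure of x ↦ 44x mod 65: 18 orbits of sizes [4, 4, 4, 4, 4, 4, 4, 4, 4, 4, 4, 4, 4, 4, 4, 2, 2, 1].
Σ(ℓ_i−1) = 65−18 = 47; sign = (−1)^47 = -1.
Zolotarev: (44|65) = -1, matching the cycle-count sign.

-1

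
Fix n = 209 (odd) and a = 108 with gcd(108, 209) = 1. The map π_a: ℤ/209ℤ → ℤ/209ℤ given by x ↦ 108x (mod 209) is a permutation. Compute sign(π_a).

-1

Trace 163: π^k(163) = [163, 48, 168, 170, 177, 97, 26] for k=0..6.
The orbit structure of x ↦ 108x mod 209: 6 orbits of sizes [90, 90, 18, 5, 5, 1].
With 6 cycles on 209 points, sign = (−1)^{209−6} = -1.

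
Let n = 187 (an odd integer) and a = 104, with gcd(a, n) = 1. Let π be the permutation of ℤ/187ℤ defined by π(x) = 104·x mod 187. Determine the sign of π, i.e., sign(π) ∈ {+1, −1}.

Orbit of 168 under x↦104x: [168, 81, 9, 1, 104, 157, 59]… (length divides ord_187(104)).
Cycle lengths of π_104 on ℤ/187ℤ: [40, 40, 40, 40, 8, 8, 5, 5, 1]; 9 cycles in total.
9 cycles on 187: each ℓ→(−1)^(ℓ−1), product (−1)^178 = +1.
(104|187)_J = +1 (Zolotarev's lemma cross-check).

+1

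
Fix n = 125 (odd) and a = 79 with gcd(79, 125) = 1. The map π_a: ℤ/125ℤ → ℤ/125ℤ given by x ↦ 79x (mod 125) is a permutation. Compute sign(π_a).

Start at x=121: 121 → 59 → 36 → 94 → 51 → 29 → 41 → … (one orbit).
π_79 has 7 disjoint cycles with lengths [50, 50, 10, 10, 2, 2, 1] on {0,…,124}.
125 − 7 = 118 transpositions; sign(π) = (−1)^118 = +1.

+1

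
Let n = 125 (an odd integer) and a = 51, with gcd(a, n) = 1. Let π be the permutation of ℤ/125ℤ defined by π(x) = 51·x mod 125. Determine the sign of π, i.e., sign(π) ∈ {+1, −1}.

+1

Trace 1: π^k(1) = [1, 51, 101, 26, 76] for k=0..4.
Cycle lengths of π_51 on ℤ/125ℤ: [5, 5, 5, 5, 5, 5, 5, 5, 5, 5, 5, 5, 5, 5, 5, 5, 5, 5, 5, 5, 1, 1, 1, 1, 1, 1, 1, 1, 1, 1, 1, 1, 1, 1, 1, 1, 1, 1, 1, 1, 1, 1, 1, 1, 1]; 45 cycles in total.
Σ(ℓ_i−1) = 125−45 = 80; sign = (−1)^80 = +1.
(51|125)_J = +1 (Zolotarev's lemma cross-check).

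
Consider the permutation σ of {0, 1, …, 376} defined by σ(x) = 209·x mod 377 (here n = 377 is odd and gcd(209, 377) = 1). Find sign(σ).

+1

Orbit of 339 under x↦209x: [339, 352, 53, 144, 313, 196, 248]… (length divides ord_377(209)).
Decompose π into cycles: lengths [14, 14, 14, 14, 14, 14, 14, 14, 14, 14, 14, 14, 14, 14, 14, 14, 14, 14, 14, 14, 14, 14, 14, 14, 14, 14, 1, 1, 1, 1, 1, 1, 1, 1, 1, 1, 1, 1, 1] (39 cycles, including the fixed point 0).
39 cycles on 377: each ℓ→(−1)^(ℓ−1), product (−1)^338 = +1.
Check: (209/377) = +1 by Zolotarev.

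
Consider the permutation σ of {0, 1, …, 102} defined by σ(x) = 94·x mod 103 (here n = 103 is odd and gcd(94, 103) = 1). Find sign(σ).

Orbit of 27 under x↦94x: [27, 66, 24, 93, 90, 14, 80]… (length divides ord_103(94)).
π_94 has 4 disjoint cycles with lengths [34, 34, 34, 1] on {0,…,102}.
With 4 cycles on 103 points, sign = (−1)^{103−4} = -1.
Zolotarev: (94|103) = -1, matching the cycle-count sign.

-1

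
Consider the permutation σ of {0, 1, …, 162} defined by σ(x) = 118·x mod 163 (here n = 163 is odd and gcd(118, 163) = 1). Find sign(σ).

+1

Start at x=83: 83 → 14 → 22 → 151 → 51 → 150 → 96 → … (one orbit).
The orbit structure of x ↦ 118x mod 163: 3 orbits of sizes [81, 81, 1].
sign(π) = (−1)^{n − #cycles} = (−1)^{163−3} = (−1)^160 = +1.
Check: (118/163) = +1 by Zolotarev.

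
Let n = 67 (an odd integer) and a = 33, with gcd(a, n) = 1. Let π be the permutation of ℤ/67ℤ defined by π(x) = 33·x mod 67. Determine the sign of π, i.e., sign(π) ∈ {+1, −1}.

Start at x=62: 62 → 36 → 49 → 9 → 29 → 19 → 24 → … (one orbit).
π_33 has 3 disjoint cycles with lengths [33, 33, 1] on {0,…,66}.
n − c = 67 − 3 = 64; sign = (−1)^64 = +1.

+1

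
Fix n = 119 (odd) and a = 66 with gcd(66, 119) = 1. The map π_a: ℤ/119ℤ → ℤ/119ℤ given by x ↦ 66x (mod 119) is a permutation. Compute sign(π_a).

Trace 72: π^k(72) = [72, 111, 67, 19, 64, 59, 86] for k=0..6.
Cycle lengths of π_66 on ℤ/119ℤ: [24, 24, 24, 24, 8, 8, 6, 1]; 8 cycles in total.
Σ(ℓ_i−1) = 119−8 = 111; sign = (−1)^111 = -1.
(66|119)_J = -1 (Zolotarev's lemma cross-check).

-1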